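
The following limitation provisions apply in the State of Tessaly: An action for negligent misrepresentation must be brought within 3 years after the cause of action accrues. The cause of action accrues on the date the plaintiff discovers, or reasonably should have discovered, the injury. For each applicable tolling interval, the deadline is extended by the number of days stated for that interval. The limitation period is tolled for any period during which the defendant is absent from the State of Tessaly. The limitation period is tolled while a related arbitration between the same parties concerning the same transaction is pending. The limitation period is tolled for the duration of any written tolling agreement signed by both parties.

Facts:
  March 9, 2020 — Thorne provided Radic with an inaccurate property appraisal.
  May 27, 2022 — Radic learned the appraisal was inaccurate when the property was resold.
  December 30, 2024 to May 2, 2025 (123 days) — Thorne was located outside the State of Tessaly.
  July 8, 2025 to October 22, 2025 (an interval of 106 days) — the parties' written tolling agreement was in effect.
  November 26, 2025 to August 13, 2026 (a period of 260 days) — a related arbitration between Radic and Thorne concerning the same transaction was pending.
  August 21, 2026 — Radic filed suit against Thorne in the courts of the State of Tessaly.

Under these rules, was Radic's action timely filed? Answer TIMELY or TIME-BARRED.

TIMELY

Under the discovery rule, the claim accrued on May 27, 2022, when Radic discovered the injury — not on the March 9, 2020 date of the underlying act.
The untolled deadline — 3 years after May 27, 2022 — is May 27, 2025.
The defendant's absence from the jurisdiction from December 30, 2024 to May 2, 2025 tolled the period for 123 days, extending the deadline to September 27, 2025.
The period was tolled for 106 days by the written tolling agreement (July 8, 2025 to October 22, 2025), pushing the deadline to January 11, 2026.
Because the pending related arbitration ran from November 26, 2025 to August 13, 2026, the deadline is extended by 260 days to September 28, 2026.
Radic filed on August 21, 2026, before the September 28, 2026 deadline, so the action is timely.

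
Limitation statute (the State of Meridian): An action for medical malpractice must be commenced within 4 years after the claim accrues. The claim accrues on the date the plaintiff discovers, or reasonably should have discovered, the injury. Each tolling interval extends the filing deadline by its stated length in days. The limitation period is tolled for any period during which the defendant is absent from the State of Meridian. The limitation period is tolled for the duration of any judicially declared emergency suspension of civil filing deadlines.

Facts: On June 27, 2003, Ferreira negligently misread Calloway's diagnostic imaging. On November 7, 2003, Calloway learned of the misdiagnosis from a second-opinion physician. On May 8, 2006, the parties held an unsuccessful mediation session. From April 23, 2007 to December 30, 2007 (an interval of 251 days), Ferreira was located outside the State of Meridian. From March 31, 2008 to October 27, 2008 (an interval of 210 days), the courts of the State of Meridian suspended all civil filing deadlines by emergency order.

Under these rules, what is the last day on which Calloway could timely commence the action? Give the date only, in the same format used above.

Accrual is tied to discovery, so the period began on November 7, 2003 rather than on June 27, 2003 when the act occurred.
The untolled deadline — 4 years after November 7, 2003 — is November 7, 2007.
The period was tolled for 251 days by the defendant's absence from the jurisdiction (April 23, 2007 to December 30, 2007), pushing the deadline to July 15, 2008.
Because the emergency suspension of filing deadlines ran from March 31, 2008 to October 27, 2008, the deadline is extended by 210 days to February 10, 2009.
Nothing else in the chronology tolls or restarts the period.

February 10, 2009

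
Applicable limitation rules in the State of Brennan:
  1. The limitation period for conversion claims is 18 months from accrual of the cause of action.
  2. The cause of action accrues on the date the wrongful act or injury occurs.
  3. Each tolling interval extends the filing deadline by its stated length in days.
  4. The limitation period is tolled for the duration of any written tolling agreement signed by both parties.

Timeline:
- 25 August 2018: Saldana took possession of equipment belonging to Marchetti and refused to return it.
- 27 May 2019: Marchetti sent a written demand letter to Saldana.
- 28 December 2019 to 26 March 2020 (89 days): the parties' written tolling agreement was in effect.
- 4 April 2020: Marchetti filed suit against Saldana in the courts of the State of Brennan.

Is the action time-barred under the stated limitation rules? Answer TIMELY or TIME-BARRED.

TIMELY

The claim accrued on 25 August 2018, when the wrongful act occurred.
Adding the 18 months base period to 25 August 2018 gives a deadline of 25 February 2020, before any tolling.
The period was tolled for 89 days by the written tolling agreement (28 December 2019 to 26 March 2020), pushing the deadline to 24 May 2020.
None of the other events listed affects the running of the period under the stated rules.
Marchetti filed on 4 April 2020, before the 24 May 2020 deadline, so the action is timely.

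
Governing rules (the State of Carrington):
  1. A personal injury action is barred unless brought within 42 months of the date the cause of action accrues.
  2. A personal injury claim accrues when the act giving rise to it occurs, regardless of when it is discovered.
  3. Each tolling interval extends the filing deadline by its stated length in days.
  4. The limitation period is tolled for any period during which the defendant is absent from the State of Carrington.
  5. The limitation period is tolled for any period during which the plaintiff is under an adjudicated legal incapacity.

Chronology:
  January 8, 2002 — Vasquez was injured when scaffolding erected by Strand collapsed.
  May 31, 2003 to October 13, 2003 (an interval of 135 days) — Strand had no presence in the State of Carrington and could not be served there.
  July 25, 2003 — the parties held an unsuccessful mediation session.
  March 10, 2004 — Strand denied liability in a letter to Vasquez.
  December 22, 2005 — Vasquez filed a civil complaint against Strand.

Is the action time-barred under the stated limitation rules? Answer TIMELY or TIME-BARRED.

TIME-BARRED

The claim accrued on January 8, 2002, when the wrongful act occurred.
The untolled deadline — 42 months after January 8, 2002 — is July 8, 2005.
Because the defendant's absence from the jurisdiction ran from May 31, 2003 to October 13, 2003, the deadline is extended by 135 days to November 20, 2005.
The other events in the timeline have no effect on the limitation period under the stated rules.
Vasquez filed on December 22, 2005, after the November 20, 2005 deadline, so the action is time-barred.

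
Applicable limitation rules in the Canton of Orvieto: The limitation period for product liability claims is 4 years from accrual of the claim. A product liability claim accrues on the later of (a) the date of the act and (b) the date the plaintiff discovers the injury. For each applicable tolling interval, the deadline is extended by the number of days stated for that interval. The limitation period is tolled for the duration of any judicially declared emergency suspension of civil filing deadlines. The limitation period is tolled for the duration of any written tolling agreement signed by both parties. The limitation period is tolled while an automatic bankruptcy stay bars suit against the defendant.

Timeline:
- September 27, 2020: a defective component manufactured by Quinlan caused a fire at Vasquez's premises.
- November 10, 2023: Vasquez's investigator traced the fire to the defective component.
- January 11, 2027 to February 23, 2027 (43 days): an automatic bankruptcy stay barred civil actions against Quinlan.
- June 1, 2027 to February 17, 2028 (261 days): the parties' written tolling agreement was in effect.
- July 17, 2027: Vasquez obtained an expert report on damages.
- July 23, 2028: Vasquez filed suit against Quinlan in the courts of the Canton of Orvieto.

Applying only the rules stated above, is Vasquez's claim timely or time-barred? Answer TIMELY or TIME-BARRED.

Because discovery on November 10, 2023 post-dates the September 27, 2020 act, accrual under the later-of rule falls on November 10, 2023.
Adding the 4 years base period to November 10, 2023 gives a deadline of November 10, 2027, before any tolling.
The automatic bankruptcy stay from January 11, 2027 to February 23, 2027 tolled the period for 43 days, extending the deadline to December 23, 2027.
Because the written tolling agreement ran from June 1, 2027 to February 17, 2028, the deadline is extended by 261 days to September 9, 2028.
Nothing else in the chronology tolls or restarts the period.
The July 23, 2028 filing precedes the September 9, 2028 deadline; the claim is timely.

TIMELY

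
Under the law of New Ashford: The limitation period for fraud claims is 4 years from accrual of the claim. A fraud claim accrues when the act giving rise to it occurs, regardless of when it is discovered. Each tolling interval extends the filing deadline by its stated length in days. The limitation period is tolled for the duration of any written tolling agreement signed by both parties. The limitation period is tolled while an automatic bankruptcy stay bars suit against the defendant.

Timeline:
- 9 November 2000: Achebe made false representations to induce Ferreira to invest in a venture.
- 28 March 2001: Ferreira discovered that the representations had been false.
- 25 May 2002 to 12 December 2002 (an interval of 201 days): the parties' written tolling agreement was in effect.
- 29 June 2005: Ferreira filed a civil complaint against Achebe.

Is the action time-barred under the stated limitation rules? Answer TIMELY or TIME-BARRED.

The claim accrued on 9 November 2000, when the wrongful act occurred; under the stated occurrence rule the 28 March 2001 discovery does not delay accrual.
4 years from 9 November 2000 is 9 November 2004.
Because the written tolling agreement ran from 25 May 2002 to 12 December 2002, the deadline is extended by 201 days to 29 May 2005.
The 29 June 2005 filing falls after the 29 May 2005 deadline; the claim is time-barred.

TIME-BARRED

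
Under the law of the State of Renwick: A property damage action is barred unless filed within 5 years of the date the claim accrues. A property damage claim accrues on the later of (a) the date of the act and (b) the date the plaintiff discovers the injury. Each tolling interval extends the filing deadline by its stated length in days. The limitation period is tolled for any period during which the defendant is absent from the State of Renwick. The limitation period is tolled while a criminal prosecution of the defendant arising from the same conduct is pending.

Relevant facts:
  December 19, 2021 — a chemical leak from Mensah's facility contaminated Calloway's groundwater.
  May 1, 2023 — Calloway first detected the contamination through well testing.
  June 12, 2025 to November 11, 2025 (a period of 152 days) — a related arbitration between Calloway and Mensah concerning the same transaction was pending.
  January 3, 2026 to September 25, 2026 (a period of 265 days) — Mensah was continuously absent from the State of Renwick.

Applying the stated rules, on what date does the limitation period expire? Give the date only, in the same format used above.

Taking the later of the act (December 19, 2021) and discovery (May 1, 2023), the claim accrued on May 1, 2023.
The untolled deadline — 5 years after May 1, 2023 — is May 1, 2028.
Because the defendant's absence from the jurisdiction ran from January 3, 2026 to September 25, 2026, the deadline is extended by 265 days to January 21, 2029.
Although a pending arbitration ran from June 12, 2025 to November 11, 2025, the stated rules do not make that a tolling event, so it is disregarded.

January 21, 2029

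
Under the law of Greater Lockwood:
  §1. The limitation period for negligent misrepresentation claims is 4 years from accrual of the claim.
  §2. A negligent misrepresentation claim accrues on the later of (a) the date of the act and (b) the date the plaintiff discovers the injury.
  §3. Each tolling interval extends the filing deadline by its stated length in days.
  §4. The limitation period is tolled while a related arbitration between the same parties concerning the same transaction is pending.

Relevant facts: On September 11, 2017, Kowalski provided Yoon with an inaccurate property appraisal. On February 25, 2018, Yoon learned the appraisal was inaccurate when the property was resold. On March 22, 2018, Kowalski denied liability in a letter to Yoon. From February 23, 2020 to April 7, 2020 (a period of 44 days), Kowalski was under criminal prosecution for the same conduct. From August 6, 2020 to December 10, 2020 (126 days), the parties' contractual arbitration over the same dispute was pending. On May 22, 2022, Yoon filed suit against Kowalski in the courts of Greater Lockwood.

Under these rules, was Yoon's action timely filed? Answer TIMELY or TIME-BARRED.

TIMELY

Taking the later of the act (September 11, 2017) and discovery (February 25, 2018), the claim accrued on February 25, 2018.
4 years from February 25, 2018 is February 25, 2022.
Because the pending related arbitration ran from August 6, 2020 to December 10, 2020, the deadline is extended by 126 days to July 1, 2022.
No stated provision tolls the period for a criminal prosecution, so the interval from February 23, 2020 to April 7, 2020 has no effect on the deadline.
The other events in the timeline have no effect on the limitation period under the stated rules.
The May 22, 2022 filing precedes the July 1, 2022 deadline; the claim is timely.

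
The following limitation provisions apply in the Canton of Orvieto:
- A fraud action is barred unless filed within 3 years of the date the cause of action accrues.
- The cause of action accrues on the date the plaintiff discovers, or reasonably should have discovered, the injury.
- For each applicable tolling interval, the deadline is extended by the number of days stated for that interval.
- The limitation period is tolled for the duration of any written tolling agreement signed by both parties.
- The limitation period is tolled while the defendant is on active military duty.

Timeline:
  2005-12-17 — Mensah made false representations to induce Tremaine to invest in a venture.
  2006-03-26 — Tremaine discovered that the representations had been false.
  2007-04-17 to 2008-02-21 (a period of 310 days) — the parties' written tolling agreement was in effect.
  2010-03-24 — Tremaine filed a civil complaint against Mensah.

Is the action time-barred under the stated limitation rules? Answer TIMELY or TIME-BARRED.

TIME-BARRED

The claim did not accrue until Tremaine discovered the injury on 2006-03-26; the 2005-12-17 act date does not start the clock under the stated rule.
The untolled deadline — 3 years after 2006-03-26 — is 2009-03-26.
The period was tolled for 310 days by the written tolling agreement (2007-04-17 to 2008-02-21), pushing the deadline to 2010-01-30.
The 2010-03-24 filing falls after the 2010-01-30 deadline; the claim is time-barred.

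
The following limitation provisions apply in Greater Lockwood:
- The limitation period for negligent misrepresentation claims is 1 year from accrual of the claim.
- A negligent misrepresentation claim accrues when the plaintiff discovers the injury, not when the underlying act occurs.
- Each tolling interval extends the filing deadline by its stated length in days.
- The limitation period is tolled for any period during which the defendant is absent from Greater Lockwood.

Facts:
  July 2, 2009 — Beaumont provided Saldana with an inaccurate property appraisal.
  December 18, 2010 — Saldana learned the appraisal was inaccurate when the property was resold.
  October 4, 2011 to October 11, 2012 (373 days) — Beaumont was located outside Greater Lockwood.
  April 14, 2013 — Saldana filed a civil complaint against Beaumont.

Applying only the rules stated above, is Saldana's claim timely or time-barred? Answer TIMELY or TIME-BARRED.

Accrual is tied to discovery, so the period began on December 18, 2010 rather than on July 2, 2009 when the act occurred.
Adding the 1 year base period to December 18, 2010 gives a deadline of December 18, 2011, before any tolling.
The period was tolled for 373 days by the defendant's absence from the jurisdiction (October 4, 2011 to October 11, 2012), pushing the deadline to December 25, 2012.
The April 14, 2013 filing falls after the December 25, 2012 deadline; the claim is time-barred.

TIME-BARRED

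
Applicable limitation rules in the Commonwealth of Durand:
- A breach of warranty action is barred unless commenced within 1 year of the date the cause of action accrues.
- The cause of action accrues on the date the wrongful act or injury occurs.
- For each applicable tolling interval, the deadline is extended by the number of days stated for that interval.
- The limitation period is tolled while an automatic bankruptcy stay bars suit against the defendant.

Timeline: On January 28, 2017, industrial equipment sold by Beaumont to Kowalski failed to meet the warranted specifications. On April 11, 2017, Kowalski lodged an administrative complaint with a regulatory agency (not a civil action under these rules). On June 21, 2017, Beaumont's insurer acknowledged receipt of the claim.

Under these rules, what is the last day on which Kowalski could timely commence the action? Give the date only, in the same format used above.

The limitation period began to run on January 28, 2017.
1 year from January 28, 2017 is January 28, 2018.
The other events in the timeline have no effect on the limitation period under the stated rules.

January 28, 2018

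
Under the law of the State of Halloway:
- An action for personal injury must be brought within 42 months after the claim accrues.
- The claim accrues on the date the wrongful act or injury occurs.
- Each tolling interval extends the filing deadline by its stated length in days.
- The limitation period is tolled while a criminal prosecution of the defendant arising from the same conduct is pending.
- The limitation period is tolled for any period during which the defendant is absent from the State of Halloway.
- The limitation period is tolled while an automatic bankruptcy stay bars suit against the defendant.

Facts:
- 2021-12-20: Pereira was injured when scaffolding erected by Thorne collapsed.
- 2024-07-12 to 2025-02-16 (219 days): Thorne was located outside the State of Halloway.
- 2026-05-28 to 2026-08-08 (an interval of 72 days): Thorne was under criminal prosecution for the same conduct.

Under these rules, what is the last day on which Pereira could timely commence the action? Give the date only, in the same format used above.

2026-01-25

The claim accrued on 2021-12-20, when the wrongful act occurred.
Adding the 42 months base period to 2021-12-20 gives a deadline of 2025-06-20, before any tolling.
Because the defendant's absence from the jurisdiction ran from 2024-07-12 to 2025-02-16, the deadline is extended by 219 days to 2026-01-25.
By the time the pending criminal prosecution began on 2026-05-28, the limitation period had already expired on 2026-01-25; that interval cannot revive it.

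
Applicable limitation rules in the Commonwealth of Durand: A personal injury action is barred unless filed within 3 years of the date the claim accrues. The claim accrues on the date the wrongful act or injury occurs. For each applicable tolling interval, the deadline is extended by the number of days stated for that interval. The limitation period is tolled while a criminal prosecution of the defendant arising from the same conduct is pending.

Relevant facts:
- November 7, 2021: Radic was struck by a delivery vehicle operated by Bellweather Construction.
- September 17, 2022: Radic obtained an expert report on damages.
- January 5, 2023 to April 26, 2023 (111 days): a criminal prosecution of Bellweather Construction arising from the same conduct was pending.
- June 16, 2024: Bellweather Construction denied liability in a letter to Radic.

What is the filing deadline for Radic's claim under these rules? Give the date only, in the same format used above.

The claim accrued on November 7, 2021, the date of the act.
Adding the 3 years base period to November 7, 2021 gives a deadline of November 7, 2024, before any tolling.
The pending criminal prosecution from January 5, 2023 to April 26, 2023 tolled the period for 111 days, extending the deadline to February 26, 2025.
The other events in the timeline have no effect on the limitation period under the stated rules.

February 26, 2025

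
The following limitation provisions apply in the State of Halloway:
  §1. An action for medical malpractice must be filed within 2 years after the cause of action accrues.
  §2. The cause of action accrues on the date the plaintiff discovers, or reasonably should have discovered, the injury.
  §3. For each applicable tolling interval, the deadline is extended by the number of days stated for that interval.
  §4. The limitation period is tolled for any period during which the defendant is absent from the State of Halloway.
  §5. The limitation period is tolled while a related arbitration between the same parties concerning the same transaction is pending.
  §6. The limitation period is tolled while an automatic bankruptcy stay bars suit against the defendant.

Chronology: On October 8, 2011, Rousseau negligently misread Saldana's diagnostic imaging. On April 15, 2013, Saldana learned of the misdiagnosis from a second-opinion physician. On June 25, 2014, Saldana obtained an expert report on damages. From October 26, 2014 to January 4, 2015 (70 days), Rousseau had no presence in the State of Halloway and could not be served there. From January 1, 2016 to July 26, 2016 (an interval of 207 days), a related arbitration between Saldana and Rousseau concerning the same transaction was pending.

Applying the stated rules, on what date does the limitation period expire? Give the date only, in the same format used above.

June 24, 2015

Accrual is tied to discovery, so the period began on April 15, 2013 rather than on October 8, 2011 when the act occurred.
The untolled deadline — 2 years after April 15, 2013 — is April 15, 2015.
Because the defendant's absence from the jurisdiction ran from October 26, 2014 to January 4, 2015, the deadline is extended by 70 days to June 24, 2015.
The pending related arbitration from January 1, 2016 to July 26, 2016 began after the period had already run on June 24, 2015, so it has no tolling effect.
The other events in the timeline have no effect on the limitation period under the stated rules.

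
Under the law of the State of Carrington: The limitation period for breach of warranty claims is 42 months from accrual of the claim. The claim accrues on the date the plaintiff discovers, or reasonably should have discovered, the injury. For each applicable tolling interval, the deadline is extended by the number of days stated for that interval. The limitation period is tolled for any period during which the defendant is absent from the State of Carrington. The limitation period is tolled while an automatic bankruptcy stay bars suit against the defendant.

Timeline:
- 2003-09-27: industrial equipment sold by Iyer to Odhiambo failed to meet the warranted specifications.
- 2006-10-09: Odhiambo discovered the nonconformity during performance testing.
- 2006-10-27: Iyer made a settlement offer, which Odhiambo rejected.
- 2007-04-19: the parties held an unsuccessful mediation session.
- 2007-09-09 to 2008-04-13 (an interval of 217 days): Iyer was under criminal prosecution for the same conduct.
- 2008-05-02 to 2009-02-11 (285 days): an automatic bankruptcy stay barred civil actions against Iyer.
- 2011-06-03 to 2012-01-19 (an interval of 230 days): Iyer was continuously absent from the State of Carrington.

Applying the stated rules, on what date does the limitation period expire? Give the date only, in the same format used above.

2011-01-19

Accrual is tied to discovery, so the period began on 2006-10-09 rather than on 2003-09-27 when the act occurred.
The untolled deadline — 42 months after 2006-10-09 — is 2010-04-09.
The period was tolled for 285 days by the automatic bankruptcy stay (2008-05-02 to 2009-02-11), pushing the deadline to 2011-01-19.
The defendant's absence from the jurisdiction starting 2011-06-03 came too late — the period had run on 2011-01-19 — and so does not extend the deadline.
No stated provision tolls the period for a criminal prosecution, so the interval from 2007-09-09 to 2008-04-13 has no effect on the deadline.
None of the other events listed affects the running of the period under the stated rules.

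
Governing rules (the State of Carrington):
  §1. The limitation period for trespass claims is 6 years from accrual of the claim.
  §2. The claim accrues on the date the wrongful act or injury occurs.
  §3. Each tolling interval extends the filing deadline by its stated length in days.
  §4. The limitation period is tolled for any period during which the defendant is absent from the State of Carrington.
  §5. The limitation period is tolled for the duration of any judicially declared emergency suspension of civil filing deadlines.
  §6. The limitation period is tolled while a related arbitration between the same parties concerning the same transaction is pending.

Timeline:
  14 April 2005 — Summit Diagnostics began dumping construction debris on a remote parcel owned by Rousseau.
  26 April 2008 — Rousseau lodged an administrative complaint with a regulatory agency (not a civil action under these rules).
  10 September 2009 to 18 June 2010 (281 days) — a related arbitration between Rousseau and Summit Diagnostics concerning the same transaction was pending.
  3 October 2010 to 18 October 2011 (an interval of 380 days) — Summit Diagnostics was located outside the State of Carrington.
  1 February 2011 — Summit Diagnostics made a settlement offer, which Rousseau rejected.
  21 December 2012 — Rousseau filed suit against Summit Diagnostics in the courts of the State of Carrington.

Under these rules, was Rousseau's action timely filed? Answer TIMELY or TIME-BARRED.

TIMELY

The claim accrued on 14 April 2005, when the wrongful act occurred.
The untolled deadline — 6 years after 14 April 2005 — is 14 April 2011.
The period was tolled for 281 days by the pending related arbitration (10 September 2009 to 18 June 2010), pushing the deadline to 20 January 2012.
The defendant's absence from the jurisdiction from 3 October 2010 to 18 October 2011 tolled the period for 380 days, extending the deadline to 3 February 2013.
The other events in the timeline have no effect on the limitation period under the stated rules.
The 21 December 2012 filing precedes the 3 February 2013 deadline; the claim is timely.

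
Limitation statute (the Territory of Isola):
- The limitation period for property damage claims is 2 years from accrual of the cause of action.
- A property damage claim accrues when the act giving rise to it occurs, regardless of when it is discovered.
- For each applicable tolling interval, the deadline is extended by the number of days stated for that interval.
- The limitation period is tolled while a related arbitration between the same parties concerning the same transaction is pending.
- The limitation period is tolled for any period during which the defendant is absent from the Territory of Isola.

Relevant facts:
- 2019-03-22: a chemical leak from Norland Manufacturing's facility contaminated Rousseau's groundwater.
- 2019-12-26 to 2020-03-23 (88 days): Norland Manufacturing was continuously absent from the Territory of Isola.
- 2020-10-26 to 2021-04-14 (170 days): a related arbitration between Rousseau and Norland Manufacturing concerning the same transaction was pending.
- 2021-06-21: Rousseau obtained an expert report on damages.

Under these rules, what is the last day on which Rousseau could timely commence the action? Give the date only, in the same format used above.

2021-12-05

The limitation period began to run on 2019-03-22.
The untolled deadline — 2 years after 2019-03-22 — is 2021-03-22.
The defendant's absence from the jurisdiction from 2019-12-26 to 2020-03-23 tolled the period for 88 days, extending the deadline to 2021-06-18.
The pending related arbitration from 2020-10-26 to 2021-04-14 tolled the period for 170 days, extending the deadline to 2021-12-05.
The other events in the timeline have no effect on the limitation period under the stated rules.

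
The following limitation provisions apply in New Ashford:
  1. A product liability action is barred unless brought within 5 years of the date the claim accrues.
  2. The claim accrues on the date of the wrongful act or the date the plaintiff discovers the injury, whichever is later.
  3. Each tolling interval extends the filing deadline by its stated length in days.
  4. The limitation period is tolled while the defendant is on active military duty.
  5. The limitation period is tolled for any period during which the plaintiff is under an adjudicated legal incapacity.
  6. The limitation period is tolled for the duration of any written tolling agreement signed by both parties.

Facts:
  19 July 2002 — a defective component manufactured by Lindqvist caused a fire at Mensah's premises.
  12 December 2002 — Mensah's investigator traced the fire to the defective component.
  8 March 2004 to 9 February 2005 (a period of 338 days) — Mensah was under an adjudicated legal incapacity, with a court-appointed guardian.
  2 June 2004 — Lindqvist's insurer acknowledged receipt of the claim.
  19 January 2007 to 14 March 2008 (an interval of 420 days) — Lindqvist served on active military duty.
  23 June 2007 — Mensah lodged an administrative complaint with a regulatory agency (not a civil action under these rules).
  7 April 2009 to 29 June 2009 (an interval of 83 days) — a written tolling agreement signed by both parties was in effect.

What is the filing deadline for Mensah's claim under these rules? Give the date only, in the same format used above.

1 April 2010

The claim accrued on 12 December 2002 — the later of the 19 July 2002 act and the 12 December 2002 discovery.
5 years from 12 December 2002 is 12 December 2007.
The period was tolled for 338 days by the plaintiff's legal incapacity (8 March 2004 to 9 February 2005), pushing the deadline to 14 November 2008.
The defendant's active military service from 19 January 2007 to 14 March 2008 tolled the period for 420 days, extending the deadline to 8 January 2010.
Because the written tolling agreement ran from 7 April 2009 to 29 June 2009, the deadline is extended by 83 days to 1 April 2010.
Nothing else in the chronology tolls or restarts the period.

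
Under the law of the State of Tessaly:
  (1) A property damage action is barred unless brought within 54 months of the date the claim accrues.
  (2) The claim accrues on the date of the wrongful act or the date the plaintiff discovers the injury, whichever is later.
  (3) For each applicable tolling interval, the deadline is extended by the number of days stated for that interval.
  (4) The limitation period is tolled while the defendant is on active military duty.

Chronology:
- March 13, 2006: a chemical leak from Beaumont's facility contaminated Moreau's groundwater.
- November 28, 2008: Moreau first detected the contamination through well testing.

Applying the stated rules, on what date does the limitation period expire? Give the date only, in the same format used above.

The claim accrued on November 28, 2008 — the later of the March 13, 2006 act and the November 28, 2008 discovery.
Adding the 54 months base period to November 28, 2008 gives a deadline of May 28, 2013, before any tolling.

May 28, 2013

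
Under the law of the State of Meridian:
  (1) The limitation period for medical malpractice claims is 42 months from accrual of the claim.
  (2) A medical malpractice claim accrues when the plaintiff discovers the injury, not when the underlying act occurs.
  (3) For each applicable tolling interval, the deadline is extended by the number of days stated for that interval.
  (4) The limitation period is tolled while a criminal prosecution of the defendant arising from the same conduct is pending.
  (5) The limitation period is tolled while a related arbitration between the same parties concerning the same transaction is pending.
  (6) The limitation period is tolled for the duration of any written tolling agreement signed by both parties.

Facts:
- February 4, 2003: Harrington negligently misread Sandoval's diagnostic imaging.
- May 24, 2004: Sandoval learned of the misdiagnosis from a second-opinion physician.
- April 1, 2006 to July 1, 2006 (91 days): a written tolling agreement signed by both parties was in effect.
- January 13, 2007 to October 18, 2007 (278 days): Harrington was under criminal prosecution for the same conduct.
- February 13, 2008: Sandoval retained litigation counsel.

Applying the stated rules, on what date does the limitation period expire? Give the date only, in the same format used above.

November 27, 2008

Accrual is tied to discovery, so the period began on May 24, 2004 rather than on February 4, 2003 when the act occurred.
The untolled deadline — 42 months after May 24, 2004 — is November 24, 2007.
The period was tolled for 91 days by the written tolling agreement (April 1, 2006 to July 1, 2006), pushing the deadline to February 23, 2008.
The period was tolled for 278 days by the pending criminal prosecution (January 13, 2007 to October 18, 2007), pushing the deadline to November 27, 2008.
Nothing else in the chronology tolls or restarts the period.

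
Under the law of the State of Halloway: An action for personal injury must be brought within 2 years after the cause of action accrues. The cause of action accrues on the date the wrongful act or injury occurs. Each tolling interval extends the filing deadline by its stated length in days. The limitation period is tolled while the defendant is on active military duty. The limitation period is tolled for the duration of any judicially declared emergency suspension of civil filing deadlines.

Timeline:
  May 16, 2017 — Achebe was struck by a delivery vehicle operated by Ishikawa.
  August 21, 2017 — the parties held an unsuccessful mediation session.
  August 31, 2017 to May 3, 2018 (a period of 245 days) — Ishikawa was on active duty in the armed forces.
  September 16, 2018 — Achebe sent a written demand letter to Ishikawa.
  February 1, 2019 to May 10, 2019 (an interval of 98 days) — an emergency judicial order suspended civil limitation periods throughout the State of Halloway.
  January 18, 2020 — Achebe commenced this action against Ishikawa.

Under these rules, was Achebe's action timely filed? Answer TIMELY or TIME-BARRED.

TIMELY

The cause of action accrued on May 16, 2017, the date of the act.
Adding the 2 years base period to May 16, 2017 gives a deadline of May 16, 2019, before any tolling.
Because the defendant's active military service ran from August 31, 2017 to May 3, 2018, the deadline is extended by 245 days to January 16, 2020.
The emergency suspension of filing deadlines from February 1, 2019 to May 10, 2019 tolled the period for 98 days, extending the deadline to April 23, 2020.
Nothing else in the chronology tolls or restarts the period.
Achebe filed on January 18, 2020, before the April 23, 2020 deadline, so the action is timely.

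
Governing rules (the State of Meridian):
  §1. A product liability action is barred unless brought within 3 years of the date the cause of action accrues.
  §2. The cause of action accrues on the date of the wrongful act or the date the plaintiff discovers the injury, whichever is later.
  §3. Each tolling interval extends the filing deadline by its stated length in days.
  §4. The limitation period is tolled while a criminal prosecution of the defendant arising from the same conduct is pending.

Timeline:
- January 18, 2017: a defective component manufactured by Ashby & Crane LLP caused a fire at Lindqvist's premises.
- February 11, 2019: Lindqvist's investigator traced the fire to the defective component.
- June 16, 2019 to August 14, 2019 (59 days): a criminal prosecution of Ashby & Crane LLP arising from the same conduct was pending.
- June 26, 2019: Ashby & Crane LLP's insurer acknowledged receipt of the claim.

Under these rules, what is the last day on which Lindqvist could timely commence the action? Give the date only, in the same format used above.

April 11, 2022

The claim accrued on February 11, 2019 — the later of the January 18, 2017 act and the February 11, 2019 discovery.
The untolled deadline — 3 years after February 11, 2019 — is February 11, 2022.
The pending criminal prosecution from June 16, 2019 to August 14, 2019 tolled the period for 59 days, extending the deadline to April 11, 2022.
Nothing else in the chronology tolls or restarts the period.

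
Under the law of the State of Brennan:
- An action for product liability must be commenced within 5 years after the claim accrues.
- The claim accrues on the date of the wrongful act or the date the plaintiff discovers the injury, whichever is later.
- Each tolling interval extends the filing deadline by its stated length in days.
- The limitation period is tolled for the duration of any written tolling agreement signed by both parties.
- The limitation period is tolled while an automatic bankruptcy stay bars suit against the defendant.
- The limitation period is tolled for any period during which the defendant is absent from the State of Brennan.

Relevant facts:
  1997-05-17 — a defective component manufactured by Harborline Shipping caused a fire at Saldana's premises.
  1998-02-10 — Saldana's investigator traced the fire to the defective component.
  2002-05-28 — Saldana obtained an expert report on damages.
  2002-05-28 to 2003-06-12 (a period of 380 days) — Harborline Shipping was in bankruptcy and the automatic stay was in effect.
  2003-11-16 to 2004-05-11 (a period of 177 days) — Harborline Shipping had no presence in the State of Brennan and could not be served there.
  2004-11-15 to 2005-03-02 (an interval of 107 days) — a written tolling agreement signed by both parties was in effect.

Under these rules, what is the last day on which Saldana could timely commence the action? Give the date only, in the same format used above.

Because discovery on 1998-02-10 post-dates the 1997-05-17 act, accrual under the later-of rule falls on 1998-02-10.
Adding the 5 years base period to 1998-02-10 gives a deadline of 2003-02-10, before any tolling.
The automatic bankruptcy stay from 2002-05-28 to 2003-06-12 tolled the period for 380 days, extending the deadline to 2004-02-25.
The defendant's absence from the jurisdiction from 2003-11-16 to 2004-05-11 tolled the period for 177 days, extending the deadline to 2004-08-20.
The written tolling agreement from 2004-11-15 to 2005-03-02 began after the period had already run on 2004-08-20, so it has no tolling effect.
Nothing else in the chronology tolls or restarts the period.

2004-08-20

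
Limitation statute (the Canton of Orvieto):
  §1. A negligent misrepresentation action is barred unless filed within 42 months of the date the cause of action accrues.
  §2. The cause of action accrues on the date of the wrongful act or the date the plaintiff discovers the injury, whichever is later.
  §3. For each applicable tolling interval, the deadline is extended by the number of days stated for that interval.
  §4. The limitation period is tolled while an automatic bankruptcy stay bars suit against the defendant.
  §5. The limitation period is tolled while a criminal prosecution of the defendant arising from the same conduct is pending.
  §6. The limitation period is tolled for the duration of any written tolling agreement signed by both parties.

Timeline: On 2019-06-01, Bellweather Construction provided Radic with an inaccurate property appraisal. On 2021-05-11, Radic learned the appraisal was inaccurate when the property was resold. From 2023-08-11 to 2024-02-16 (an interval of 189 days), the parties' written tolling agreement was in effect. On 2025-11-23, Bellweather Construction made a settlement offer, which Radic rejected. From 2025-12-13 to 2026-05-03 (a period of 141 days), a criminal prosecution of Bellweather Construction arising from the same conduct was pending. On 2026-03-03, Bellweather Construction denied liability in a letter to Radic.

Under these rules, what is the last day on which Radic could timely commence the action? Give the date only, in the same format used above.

2025-05-19

Taking the later of the act (2019-06-01) and discovery (2021-05-11), the claim accrued on 2021-05-11.
Adding the 42 months base period to 2021-05-11 gives a deadline of 2024-11-11, before any tolling.
The period was tolled for 189 days by the written tolling agreement (2023-08-11 to 2024-02-16), pushing the deadline to 2025-05-19.
By the time the pending criminal prosecution began on 2025-12-13, the limitation period had already expired on 2025-05-19; that interval cannot revive it.
Nothing else in the chronology tolls or restarts the period.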